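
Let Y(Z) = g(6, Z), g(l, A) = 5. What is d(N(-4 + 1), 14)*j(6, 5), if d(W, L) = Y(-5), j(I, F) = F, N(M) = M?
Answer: 25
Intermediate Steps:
Y(Z) = 5
d(W, L) = 5
d(N(-4 + 1), 14)*j(6, 5) = 5*5 = 25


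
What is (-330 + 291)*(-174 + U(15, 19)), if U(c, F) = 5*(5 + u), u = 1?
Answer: 5616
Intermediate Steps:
U(c, F) = 30 (U(c, F) = 5*(5 + 1) = 5*6 = 30)
(-330 + 291)*(-174 + U(15, 19)) = (-330 + 291)*(-174 + 30) = -39*(-144) = 5616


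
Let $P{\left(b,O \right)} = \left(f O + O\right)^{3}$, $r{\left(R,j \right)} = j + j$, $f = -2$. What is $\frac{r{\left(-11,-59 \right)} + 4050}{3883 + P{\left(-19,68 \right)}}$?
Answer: $- \frac{3932}{310549} \approx -0.012661$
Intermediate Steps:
$r{\left(R,j \right)} = 2 j$
$P{\left(b,O \right)} = - O^{3}$ ($P{\left(b,O \right)} = \left(- 2 O + O\right)^{3} = \left(- O\right)^{3} = - O^{3}$)
$\frac{r{\left(-11,-59 \right)} + 4050}{3883 + P{\left(-19,68 \right)}} = \frac{2 \left(-59\right) + 4050}{3883 - 68^{3}} = \frac{-118 + 4050}{3883 - 314432} = \frac{3932}{3883 - 314432} = \frac{3932}{-310549} = 3932 \left(- \frac{1}{310549}\right) = - \frac{3932}{310549}$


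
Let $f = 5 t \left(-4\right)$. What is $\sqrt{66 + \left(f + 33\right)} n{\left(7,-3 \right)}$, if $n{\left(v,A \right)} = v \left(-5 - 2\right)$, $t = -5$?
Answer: $- 49 \sqrt{199} \approx -691.23$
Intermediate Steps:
$f = 100$ ($f = 5 \left(-5\right) \left(-4\right) = \left(-25\right) \left(-4\right) = 100$)
$n{\left(v,A \right)} = - 7 v$ ($n{\left(v,A \right)} = v \left(-7\right) = - 7 v$)
$\sqrt{66 + \left(f + 33\right)} n{\left(7,-3 \right)} = \sqrt{66 + \left(100 + 33\right)} \left(\left(-7\right) 7\right) = \sqrt{66 + 133} \left(-49\right) = \sqrt{199} \left(-49\right) = - 49 \sqrt{199}$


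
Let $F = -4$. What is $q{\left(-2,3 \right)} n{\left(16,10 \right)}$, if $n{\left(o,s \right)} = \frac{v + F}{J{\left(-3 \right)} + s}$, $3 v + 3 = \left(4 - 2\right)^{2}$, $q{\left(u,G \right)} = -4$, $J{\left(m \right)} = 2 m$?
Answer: $\frac{11}{3} \approx 3.6667$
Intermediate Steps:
$v = \frac{1}{3}$ ($v = -1 + \frac{\left(4 - 2\right)^{2}}{3} = -1 + \frac{2^{2}}{3} = -1 + \frac{1}{3} \cdot 4 = -1 + \frac{4}{3} = \frac{1}{3} \approx 0.33333$)
$n{\left(o,s \right)} = - \frac{11}{3 \left(-6 + s\right)}$ ($n{\left(o,s \right)} = \frac{\frac{1}{3} - 4}{2 \left(-3\right) + s} = - \frac{11}{3 \left(-6 + s\right)}$)
$q{\left(-2,3 \right)} n{\left(16,10 \right)} = - 4 \left(- \frac{11}{-18 + 3 \cdot 10}\right) = - 4 \left(- \frac{11}{-18 + 30}\right) = - 4 \left(- \frac{11}{12}\right) = - 4 \left(\left(-11\right) \frac{1}{12}\right) = \left(-4\right) \left(- \frac{11}{12}\right) = \frac{11}{3}$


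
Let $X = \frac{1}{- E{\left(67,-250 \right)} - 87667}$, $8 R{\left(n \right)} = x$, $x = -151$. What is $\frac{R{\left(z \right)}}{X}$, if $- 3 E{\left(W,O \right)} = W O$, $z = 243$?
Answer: $\frac{42242401}{24} \approx 1.7601 \cdot 10^{6}$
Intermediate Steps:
$E{\left(W,O \right)} = - \frac{O W}{3}$ ($E{\left(W,O \right)} = - \frac{W O}{3} = - \frac{O W}{3}$)
$R{\left(n \right)} = - \frac{151}{8}$ ($R{\left(n \right)} = \frac{1}{8} \left(-151\right) = - \frac{151}{8}$)
$X = - \frac{3}{279751}$ ($X = \frac{1}{- \frac{\left(-1\right) \left(-250\right) 67}{3} - 87667} = \frac{1}{\left(-1\right) \frac{16750}{3} - 87667} = \frac{1}{- \frac{16750}{3} - 87667} = \frac{1}{- \frac{279751}{3}} = - \frac{3}{279751} \approx -1.0724 \cdot 10^{-5}$)
$\frac{R{\left(z \right)}}{X} = - \frac{151}{8 \left(- \frac{3}{279751}\right)} = \left(- \frac{151}{8}\right) \left(- \frac{279751}{3}\right) = \frac{42242401}{24}$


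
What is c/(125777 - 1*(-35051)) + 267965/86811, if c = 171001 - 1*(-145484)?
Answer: 70570654355/13961639508 ≈ 5.0546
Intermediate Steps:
c = 316485 (c = 171001 + 145484 = 316485)
c/(125777 - 1*(-35051)) + 267965/86811 = 316485/(125777 - 1*(-35051)) + 267965/86811 = 316485/(125777 + 35051) + 267965*(1/86811) = 316485/160828 + 267965/86811 = 70570654355/13961639508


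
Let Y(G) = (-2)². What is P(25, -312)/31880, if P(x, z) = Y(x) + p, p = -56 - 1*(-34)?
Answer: -9/15940 ≈ -0.00056462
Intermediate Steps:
Y(G) = 4
p = -22 (p = -56 + 34 = -22)
P(x, z) = -18 (P(x, z) = 4 - 22 = -18)
P(25, -312)/31880 = -18/31880 = -18*1/31880 = -9/15940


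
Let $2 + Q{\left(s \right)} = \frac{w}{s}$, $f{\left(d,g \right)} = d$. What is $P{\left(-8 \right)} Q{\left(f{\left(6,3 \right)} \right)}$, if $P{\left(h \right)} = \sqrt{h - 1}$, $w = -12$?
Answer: $- 12 i \approx - 12.0 i$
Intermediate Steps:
$P{\left(h \right)} = \sqrt{-1 + h}$
$Q{\left(s \right)} = -2 - \frac{12}{s}$
$P{\left(-8 \right)} Q{\left(f{\left(6,3 \right)} \right)} = \sqrt{-1 - 8} \left(-2 - \frac{12}{6}\right) = \sqrt{-9} \left(-2 - 2\right) = 3 i \left(-2 - 2\right) = 3 i \left(-4\right) = - 12 i$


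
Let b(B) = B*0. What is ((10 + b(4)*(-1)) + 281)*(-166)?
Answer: -48306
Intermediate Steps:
b(B) = 0
((10 + b(4)*(-1)) + 281)*(-166) = ((10 + 0*(-1)) + 281)*(-166) = ((10 + 0) + 281)*(-166) = (10 + 281)*(-166) = 291*(-166) = -48306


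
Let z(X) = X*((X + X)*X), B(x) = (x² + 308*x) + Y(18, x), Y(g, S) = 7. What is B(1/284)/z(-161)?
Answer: -652065/673200304672 ≈ -9.6860e-7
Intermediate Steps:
B(x) = 7 + x² + 308*x (B(x) = (x² + 308*x) + 7 = 7 + x² + 308*x)
z(X) = 2*X³ (z(X) = X*((2*X)*X) = X*(2*X²) = 2*X³)
B(1/284)/z(-161) = (7 + (1/284)² + 308/284)/((2*(-161)³)) = (7 + (1/284)² + 308*(1/284))/((2*(-4173281))) = (7 + 1/80656 + 77/71)/(-8346562) = (652065/80656)*(-1/8346562) = -652065/673200304672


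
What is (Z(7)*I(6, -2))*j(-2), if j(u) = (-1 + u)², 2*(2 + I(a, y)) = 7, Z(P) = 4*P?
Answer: 378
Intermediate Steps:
I(a, y) = 3/2 (I(a, y) = -2 + (½)*7 = -2 + 7/2 = 3/2)
(Z(7)*I(6, -2))*j(-2) = ((4*7)*(3/2))*(-1 - 2)² = (28*(3/2))*(-3)² = 42*9 = 378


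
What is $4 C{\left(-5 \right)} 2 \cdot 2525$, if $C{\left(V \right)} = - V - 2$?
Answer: $60600$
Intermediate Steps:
$C{\left(V \right)} = -2 - V$ ($C{\left(V \right)} = - V - 2 = -2 - V$)
$4 C{\left(-5 \right)} 2 \cdot 2525 = 4 \left(-2 - -5\right) 2 \cdot 2525 = 4 \left(-2 + 5\right) 2 \cdot 2525 = 4 \cdot 3 \cdot 2 \cdot 2525 = 12 \cdot 2 \cdot 2525 = 24 \cdot 2525 = 60600$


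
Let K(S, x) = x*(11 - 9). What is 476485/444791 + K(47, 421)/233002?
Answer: 55698235996/51818596291 ≈ 1.0749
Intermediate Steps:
K(S, x) = 2*x (K(S, x) = x*2 = 2*x)
476485/444791 + K(47, 421)/233002 = 476485/444791 + (2*421)/233002 = 476485*(1/444791) + 842*(1/233002) = 476485/444791 + 421/116501 = 55698235996/51818596291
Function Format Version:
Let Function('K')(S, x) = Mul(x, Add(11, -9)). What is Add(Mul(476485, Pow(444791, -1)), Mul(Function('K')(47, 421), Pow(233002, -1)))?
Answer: Rational(55698235996, 51818596291) ≈ 1.0749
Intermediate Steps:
Function('K')(S, x) = Mul(2, x) (Function('K')(S, x) = Mul(x, 2) = Mul(2, x))
Add(Mul(476485, Pow(444791, -1)), Mul(Function('K')(47, 421), Pow(233002, -1))) = Add(Mul(476485, Pow(444791, -1)), Mul(Mul(2, 421), Pow(233002, -1))) = Add(Mul(476485, Rational(1, 444791)), Mul(842, Rational(1, 233002))) = Add(Rational(476485, 444791), Rational(421, 116501)) = Rational(55698235996, 51818596291)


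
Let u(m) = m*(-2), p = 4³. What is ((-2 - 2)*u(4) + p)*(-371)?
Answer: -35616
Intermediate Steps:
p = 64
u(m) = -2*m
((-2 - 2)*u(4) + p)*(-371) = ((-2 - 2)*(-2*4) + 64)*(-371) = (-4*(-8) + 64)*(-371) = (32 + 64)*(-371) = 96*(-371) = -35616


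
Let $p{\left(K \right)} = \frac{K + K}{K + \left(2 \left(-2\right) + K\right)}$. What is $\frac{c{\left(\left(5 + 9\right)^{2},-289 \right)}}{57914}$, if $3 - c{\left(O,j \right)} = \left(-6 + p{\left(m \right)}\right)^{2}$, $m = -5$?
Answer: $- \frac{611}{1418893} \approx -0.00043062$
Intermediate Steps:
$p{\left(K \right)} = \frac{2 K}{-4 + 2 K}$ ($p{\left(K \right)} = \frac{2 K}{K + \left(-4 + K\right)} = \frac{2 K}{-4 + 2 K}$)
$c{\left(O,j \right)} = - \frac{1222}{49}$ ($c{\left(O,j \right)} = 3 - \left(-6 - \frac{5}{-2 - 5}\right)^{2} = 3 - \left(-6 - \frac{5}{-7}\right)^{2} = 3 - \left(-6 - - \frac{5}{7}\right)^{2} = 3 - \left(-6 + \frac{5}{7}\right)^{2} = 3 - \left(- \frac{37}{7}\right)^{2} = 3 - \frac{1369}{49} = - \frac{1222}{49}$)
$\frac{c{\left(\left(5 + 9\right)^{2},-289 \right)}}{57914} = - \frac{1222}{49 \cdot 57914} = \left(- \frac{1222}{49}\right) \frac{1}{57914} = - \frac{611}{1418893}$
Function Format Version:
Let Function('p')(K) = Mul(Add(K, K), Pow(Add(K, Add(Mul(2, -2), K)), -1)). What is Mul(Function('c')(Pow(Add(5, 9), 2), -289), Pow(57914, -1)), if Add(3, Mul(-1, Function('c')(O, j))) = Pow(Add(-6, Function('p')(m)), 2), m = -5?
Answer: Rational(-611, 1418893) ≈ -0.00043062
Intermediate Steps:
Function('p')(K) = Mul(2, K, Pow(Add(-4, Mul(2, K)), -1)) (Function('p')(K) = Mul(Mul(2, K), Pow(Add(K, Add(-4, K)), -1)) = Mul(Mul(2, K), Pow(Add(-4, Mul(2, K)), -1)) = Mul(2, K, Pow(Add(-4, Mul(2, K)), -1)))
Function('c')(O, j) = Rational(-1222, 49) (Function('c')(O, j) = Add(3, Mul(-1, Pow(Add(-6, Mul(-5, Pow(Add(-2, -5), -1))), 2))) = Add(3, Mul(-1, Pow(Add(-6, Mul(-5, Pow(-7, -1))), 2))) = Add(3, Mul(-1, Pow(Add(-6, Mul(-5, Rational(-1, 7))), 2))) = Add(3, Mul(-1, Pow(Add(-6, Rational(5, 7)), 2))) = Add(3, Mul(-1, Pow(Rational(-37, 7), 2))) = Add(3, Mul(-1, Rational(1369, 49))) = Add(3, Rational(-1369, 49)) = Rational(-1222, 49))
Mul(Function('c')(Pow(Add(5, 9), 2), -289), Pow(57914, -1)) = Mul(Rational(-1222, 49), Pow(57914, -1)) = Mul(Rational(-1222, 49), Rational(1, 57914)) = Rational(-611, 1418893)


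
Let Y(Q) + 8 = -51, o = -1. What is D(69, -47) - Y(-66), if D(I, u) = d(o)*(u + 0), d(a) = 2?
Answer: -35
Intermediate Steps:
Y(Q) = -59 (Y(Q) = -8 - 51 = -59)
D(I, u) = 2*u (D(I, u) = 2*(u + 0) = 2*u)
D(69, -47) - Y(-66) = 2*(-47) - 1*(-59) = -94 + 59 = -35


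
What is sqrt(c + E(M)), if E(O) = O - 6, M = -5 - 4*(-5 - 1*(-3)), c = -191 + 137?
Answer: I*sqrt(57) ≈ 7.5498*I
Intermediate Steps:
c = -54
M = 3 (M = -5 - 4*(-5 + 3) = -5 - 4*(-2) = -5 + 8 = 3)
E(O) = -6 + O
sqrt(c + E(M)) = sqrt(-54 + (-6 + 3)) = sqrt(-54 - 3) = sqrt(-57) = I*sqrt(57)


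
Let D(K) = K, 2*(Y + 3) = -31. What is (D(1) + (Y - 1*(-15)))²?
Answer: 25/4 ≈ 6.2500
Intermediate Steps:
Y = -37/2 (Y = -3 + (½)*(-31) = -3 - 31/2 = -37/2 ≈ -18.500)
(D(1) + (Y - 1*(-15)))² = (1 + (-37/2 - 1*(-15)))² = (1 + (-37/2 + 15))² = (1 - 7/2)² = (-5/2)² = 25/4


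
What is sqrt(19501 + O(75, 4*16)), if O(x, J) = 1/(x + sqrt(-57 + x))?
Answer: sqrt(4387728 + 175509*sqrt(2))/(3*sqrt(25 + sqrt(2))) ≈ 139.65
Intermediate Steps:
sqrt(19501 + O(75, 4*16)) = sqrt(19501 + 1/(75 + sqrt(-57 + 75))) = sqrt(19501 + 1/(75 + sqrt(18))) = sqrt(19501 + 1/(75 + 3*sqrt(2)))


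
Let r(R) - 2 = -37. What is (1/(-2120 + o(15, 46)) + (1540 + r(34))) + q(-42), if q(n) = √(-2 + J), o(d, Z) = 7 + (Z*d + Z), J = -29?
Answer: 2072384/1377 + I*√31 ≈ 1505.0 + 5.5678*I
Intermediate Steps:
r(R) = -35 (r(R) = 2 - 37 = -35)
o(d, Z) = 7 + Z + Z*d (o(d, Z) = 7 + (Z + Z*d) = 7 + Z + Z*d)
q(n) = I*√31 (q(n) = √(-2 - 29) = √(-31) = I*√31)
(1/(-2120 + o(15, 46)) + (1540 + r(34))) + q(-42) = (1/(-2120 + (7 + 46 + 46*15)) + (1540 - 35)) + I*√31 = (1/(-2120 + (7 + 46 + 690)) + 1505) + I*√31 = (1/(-2120 + 743) + 1505) + I*√31 = (1/(-1377) + 1505) + I*√31 = (-1/1377 + 1505) + I*√31 = 2072384/1377 + I*√31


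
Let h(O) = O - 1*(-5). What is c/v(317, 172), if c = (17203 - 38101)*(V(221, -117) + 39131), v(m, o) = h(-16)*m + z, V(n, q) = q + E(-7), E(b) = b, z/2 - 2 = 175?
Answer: 815168286/3133 ≈ 2.6019e+5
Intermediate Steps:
z = 354 (z = 4 + 2*175 = 4 + 350 = 354)
h(O) = 5 + O (h(O) = O + 5 = 5 + O)
V(n, q) = -7 + q (V(n, q) = q - 7 = -7 + q)
v(m, o) = 354 - 11*m (v(m, o) = (5 - 16)*m + 354 = -11*m + 354 = 354 - 11*m)
c = -815168286 (c = (17203 - 38101)*((-7 - 117) + 39131) = -20898*(-124 + 39131) = -20898*39007 = -815168286)
c/v(317, 172) = -815168286/(354 - 11*317) = -815168286/(354 - 3487) = -815168286/(-3133) = -815168286*(-1/3133) = 815168286/3133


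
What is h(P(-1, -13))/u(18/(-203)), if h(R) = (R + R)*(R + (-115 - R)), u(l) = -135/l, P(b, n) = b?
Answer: 92/609 ≈ 0.15107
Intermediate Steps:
h(R) = -230*R (h(R) = (2*R)*(-115) = -230*R)
h(P(-1, -13))/u(18/(-203)) = (-230*(-1))/((-135/(18/(-203)))) = 230/((-135/(18*(-1/203)))) = 230/((-135/(-18/203))) = 230/((-135*(-203/18))) = 230/(3045/2) = 230*(2/3045) = 92/609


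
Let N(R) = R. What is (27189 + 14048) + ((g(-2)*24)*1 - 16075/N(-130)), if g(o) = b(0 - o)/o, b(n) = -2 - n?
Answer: 1076625/26 ≈ 41409.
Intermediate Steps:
g(o) = (-2 + o)/o (g(o) = (-2 - (0 - o))/o = (-2 - (-1)*o)/o = (-2 + o)/o)
(27189 + 14048) + ((g(-2)*24)*1 - 16075/N(-130)) = (27189 + 14048) + ((((-2 - 2)/(-2))*24)*1 - 16075/(-130)) = 41237 + ((-1/2*(-4)*24)*1 - 16075*(-1/130)) = 41237 + ((2*24)*1 + 3215/26) = 41237 + (48*1 + 3215/26) = 41237 + (48 + 3215/26) = 41237 + 4463/26 = 1076625/26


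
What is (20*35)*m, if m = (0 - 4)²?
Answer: 11200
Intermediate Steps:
m = 16 (m = (-4)² = 16)
(20*35)*m = (20*35)*16 = 700*16 = 11200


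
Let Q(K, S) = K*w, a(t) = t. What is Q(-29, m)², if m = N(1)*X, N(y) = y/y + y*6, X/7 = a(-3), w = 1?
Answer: 841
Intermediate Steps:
X = -21 (X = 7*(-3) = -21)
N(y) = 1 + 6*y
m = -147 (m = (1 + 6*1)*(-21) = (1 + 6)*(-21) = 7*(-21) = -147)
Q(K, S) = K (Q(K, S) = K*1 = K)
Q(-29, m)² = (-29)² = 841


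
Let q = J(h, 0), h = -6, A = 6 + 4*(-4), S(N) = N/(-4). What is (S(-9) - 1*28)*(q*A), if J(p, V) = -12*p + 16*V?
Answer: 18540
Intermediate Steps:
S(N) = -N/4 (S(N) = N*(-¼) = -N/4)
A = -10 (A = 6 - 16 = -10)
q = 72 (q = -12*(-6) + 16*0 = 72 + 0 = 72)
(S(-9) - 1*28)*(q*A) = (-¼*(-9) - 1*28)*(72*(-10)) = (9/4 - 28)*(-720) = -103/4*(-720) = 18540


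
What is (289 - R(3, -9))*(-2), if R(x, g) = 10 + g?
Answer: -576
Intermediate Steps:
(289 - R(3, -9))*(-2) = (289 - (10 - 9))*(-2) = (289 - 1*1)*(-2) = (289 - 1)*(-2) = 288*(-2) = -576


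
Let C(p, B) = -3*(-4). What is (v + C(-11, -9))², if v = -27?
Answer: 225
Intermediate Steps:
C(p, B) = 12
(v + C(-11, -9))² = (-27 + 12)² = (-15)² = 225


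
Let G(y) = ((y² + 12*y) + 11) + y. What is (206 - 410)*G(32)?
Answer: -296004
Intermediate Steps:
G(y) = 11 + y² + 13*y (G(y) = (11 + y² + 12*y) + y = 11 + y² + 13*y)
(206 - 410)*G(32) = (206 - 410)*(11 + 32² + 13*32) = -204*(11 + 1024 + 416) = -204*1451 = -296004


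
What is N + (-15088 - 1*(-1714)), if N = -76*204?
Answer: -28878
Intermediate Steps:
N = -15504
N + (-15088 - 1*(-1714)) = -15504 + (-15088 - 1*(-1714)) = -15504 + (-15088 + 1714) = -15504 - 13374 = -28878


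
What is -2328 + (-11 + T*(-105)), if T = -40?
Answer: 1861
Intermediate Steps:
-2328 + (-11 + T*(-105)) = -2328 + (-11 - 40*(-105)) = -2328 + (-11 + 4200) = -2328 + 4189 = 1861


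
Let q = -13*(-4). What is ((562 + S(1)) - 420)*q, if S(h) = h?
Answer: 7436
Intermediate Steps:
q = 52
((562 + S(1)) - 420)*q = ((562 + 1) - 420)*52 = (563 - 420)*52 = 143*52 = 7436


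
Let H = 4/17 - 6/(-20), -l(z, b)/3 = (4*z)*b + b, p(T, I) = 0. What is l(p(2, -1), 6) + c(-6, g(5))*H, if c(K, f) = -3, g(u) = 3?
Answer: -3333/170 ≈ -19.606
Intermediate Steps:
l(z, b) = -3*b - 12*b*z (l(z, b) = -3*((4*z)*b + b) = -3*(4*b*z + b) = -3*(b + 4*b*z) = -3*b - 12*b*z)
H = 91/170 (H = 4*(1/17) - 6*(-1/20) = 4/17 + 3/10 = 91/170 ≈ 0.53529)
l(p(2, -1), 6) + c(-6, g(5))*H = -3*6*(1 + 4*0) - 3*91/170 = -3*6*(1 + 0) - 273/170 = -3*6*1 - 273/170 = -18 - 273/170 = -3333/170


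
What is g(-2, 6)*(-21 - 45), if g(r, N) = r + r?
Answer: 264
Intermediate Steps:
g(r, N) = 2*r
g(-2, 6)*(-21 - 45) = (2*(-2))*(-21 - 45) = -4*(-66) = 264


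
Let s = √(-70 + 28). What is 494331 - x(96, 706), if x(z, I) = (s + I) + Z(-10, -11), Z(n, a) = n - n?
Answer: 493625 - I*√42 ≈ 4.9363e+5 - 6.4807*I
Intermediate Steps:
Z(n, a) = 0
s = I*√42 (s = √(-42) = I*√42 ≈ 6.4807*I)
x(z, I) = I + I*√42 (x(z, I) = (I*√42 + I) + 0 = (I + I*√42) + 0 = I + I*√42)
494331 - x(96, 706) = 494331 - (706 + I*√42) = 494331 + (-706 - I*√42) = 493625 - I*√42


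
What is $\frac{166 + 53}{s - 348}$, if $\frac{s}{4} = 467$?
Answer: $\frac{219}{1520} \approx 0.14408$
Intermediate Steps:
$s = 1868$ ($s = 4 \cdot 467 = 1868$)
$\frac{166 + 53}{s - 348} = \frac{166 + 53}{1868 - 348} = \frac{219}{1520}$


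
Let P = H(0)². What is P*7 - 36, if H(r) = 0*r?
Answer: -36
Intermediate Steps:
H(r) = 0
P = 0 (P = 0² = 0)
P*7 - 36 = 0*7 - 36 = 0 - 36 = -36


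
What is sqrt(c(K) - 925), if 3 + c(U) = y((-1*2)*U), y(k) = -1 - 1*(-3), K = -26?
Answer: I*sqrt(926) ≈ 30.43*I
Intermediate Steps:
y(k) = 2 (y(k) = -1 + 3 = 2)
c(U) = -1 (c(U) = -3 + 2 = -1)
sqrt(c(K) - 925) = sqrt(-1 - 925) = sqrt(-926) = I*sqrt(926)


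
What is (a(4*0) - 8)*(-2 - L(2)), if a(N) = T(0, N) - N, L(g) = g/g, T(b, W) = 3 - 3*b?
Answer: 15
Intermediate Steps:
L(g) = 1
a(N) = 3 - N (a(N) = (3 - 3*0) - N = (3 + 0) - N = 3 - N)
(a(4*0) - 8)*(-2 - L(2)) = ((3 - 4*0) - 8)*(-2 - 1*1) = ((3 - 1*0) - 8)*(-2 - 1) = ((3 + 0) - 8)*(-3) = (3 - 8)*(-3) = -5*(-3) = 15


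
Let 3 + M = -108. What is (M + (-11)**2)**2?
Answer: 100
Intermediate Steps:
M = -111 (M = -3 - 108 = -111)
(M + (-11)**2)**2 = (-111 + (-11)**2)**2 = (-111 + 121)**2 = 10**2 = 100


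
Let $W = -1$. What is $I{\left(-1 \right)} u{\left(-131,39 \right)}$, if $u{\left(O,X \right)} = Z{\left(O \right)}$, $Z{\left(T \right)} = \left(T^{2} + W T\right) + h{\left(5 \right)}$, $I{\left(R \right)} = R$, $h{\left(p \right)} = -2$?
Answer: $-17290$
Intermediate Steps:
$Z{\left(T \right)} = -2 + T^{2} - T$ ($Z{\left(T \right)} = \left(T^{2} - T\right) - 2 = -2 + T^{2} - T$)
$u{\left(O,X \right)} = -2 + O^{2} - O$
$I{\left(-1 \right)} u{\left(-131,39 \right)} = - (-2 + \left(-131\right)^{2} - -131) = - (-2 + 17161 + 131) = \left(-1\right) 17290 = -17290$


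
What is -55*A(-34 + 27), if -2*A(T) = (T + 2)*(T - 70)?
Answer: 21175/2 ≈ 10588.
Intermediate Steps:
A(T) = -(-70 + T)*(2 + T)/2 (A(T) = -(T + 2)*(T - 70)/2 = -(2 + T)*(-70 + T)/2 = -(-70 + T)*(2 + T)/2)
-55*A(-34 + 27) = -55*(70 + 34*(-34 + 27) - (-34 + 27)**2/2) = -55*(70 + 34*(-7) - 1/2*(-7)**2) = -55*(70 - 238 - 1/2*49) = -55*(70 - 238 - 49/2) = -55*(-385/2) = 21175/2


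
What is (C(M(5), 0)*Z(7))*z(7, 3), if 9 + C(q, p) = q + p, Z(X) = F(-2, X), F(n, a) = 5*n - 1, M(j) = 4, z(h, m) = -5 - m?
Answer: -440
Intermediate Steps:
F(n, a) = -1 + 5*n
Z(X) = -11 (Z(X) = -1 + 5*(-2) = -1 - 10 = -11)
C(q, p) = -9 + p + q (C(q, p) = -9 + (q + p) = -9 + (p + q) = -9 + p + q)
(C(M(5), 0)*Z(7))*z(7, 3) = ((-9 + 0 + 4)*(-11))*(-5 - 1*3) = (-5*(-11))*(-5 - 3) = 55*(-8) = -440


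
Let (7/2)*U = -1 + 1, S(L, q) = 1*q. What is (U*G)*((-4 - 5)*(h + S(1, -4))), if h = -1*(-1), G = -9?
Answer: 0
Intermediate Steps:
h = 1
S(L, q) = q
U = 0 (U = 2*(-1 + 1)/7 = (2/7)*0 = 0)
(U*G)*((-4 - 5)*(h + S(1, -4))) = (0*(-9))*((-4 - 5)*(1 - 4)) = 0*(-9*(-3)) = 0*27 = 0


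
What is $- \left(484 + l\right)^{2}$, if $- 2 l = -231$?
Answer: $- \frac{1437601}{4} \approx -3.594 \cdot 10^{5}$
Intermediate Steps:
$l = \frac{231}{2}$ ($l = \left(- \frac{1}{2}\right) \left(-231\right) = \frac{231}{2} \approx 115.5$)
$- \left(484 + l\right)^{2} = - \left(484 + \frac{231}{2}\right)^{2} = - \left(\frac{1199}{2}\right)^{2} = \left(-1\right) \frac{1437601}{4} = - \frac{1437601}{4}$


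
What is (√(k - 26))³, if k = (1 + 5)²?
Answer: 10*√10 ≈ 31.623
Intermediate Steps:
k = 36 (k = 6² = 36)
(√(k - 26))³ = (√(36 - 26))³ = (√10)³ = 10*√10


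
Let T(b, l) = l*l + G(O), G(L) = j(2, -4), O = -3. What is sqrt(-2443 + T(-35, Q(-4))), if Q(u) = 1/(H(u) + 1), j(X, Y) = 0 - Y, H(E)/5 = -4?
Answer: I*sqrt(880478)/19 ≈ 49.386*I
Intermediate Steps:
H(E) = -20 (H(E) = 5*(-4) = -20)
j(X, Y) = -Y
Q(u) = -1/19 (Q(u) = 1/(-20 + 1) = 1/(-19) = -1/19)
G(L) = 4 (G(L) = -1*(-4) = 4)
T(b, l) = 4 + l**2 (T(b, l) = l*l + 4 = l**2 + 4 = 4 + l**2)
sqrt(-2443 + T(-35, Q(-4))) = sqrt(-2443 + (4 + (-1/19)**2)) = sqrt(-2443 + (4 + 1/361)) = sqrt(-2443 + 1445/361) = sqrt(-880478/361) = I*sqrt(880478)/19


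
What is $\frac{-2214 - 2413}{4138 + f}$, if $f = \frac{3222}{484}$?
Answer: $- \frac{1119734}{1003007} \approx -1.1164$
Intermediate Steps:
$f = \frac{1611}{242}$ ($f = 3222 \cdot \frac{1}{484} = \frac{1611}{242} \approx 6.657$)
$\frac{-2214 - 2413}{4138 + f} = \frac{-2214 - 2413}{4138 + \frac{1611}{242}} = - \frac{4627}{\frac{1003007}{242}} = \left(-4627\right) \frac{242}{1003007} = - \frac{1119734}{1003007}$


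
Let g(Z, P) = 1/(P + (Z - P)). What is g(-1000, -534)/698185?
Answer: -1/698185000 ≈ -1.4323e-9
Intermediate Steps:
g(Z, P) = 1/Z
g(-1000, -534)/698185 = 1/(-1000*698185) = -1/1000*1/698185 = -1/698185000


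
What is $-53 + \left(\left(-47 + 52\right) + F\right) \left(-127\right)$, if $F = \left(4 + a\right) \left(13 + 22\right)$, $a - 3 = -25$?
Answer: $79322$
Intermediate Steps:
$a = -22$ ($a = 3 - 25 = -22$)
$F = -630$ ($F = \left(4 - 22\right) \left(13 + 22\right) = \left(-18\right) 35 = -630$)
$-53 + \left(\left(-47 + 52\right) + F\right) \left(-127\right) = -53 + \left(\left(-47 + 52\right) - 630\right) \left(-127\right) = -53 + \left(5 - 630\right) \left(-127\right) = -53 - -79375 = -53 + 79375 = 79322$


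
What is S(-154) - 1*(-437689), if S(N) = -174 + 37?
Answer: 437552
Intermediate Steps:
S(N) = -137
S(-154) - 1*(-437689) = -137 - 1*(-437689) = -137 + 437689 = 437552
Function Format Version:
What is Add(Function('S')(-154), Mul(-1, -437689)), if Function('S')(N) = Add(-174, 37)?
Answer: 437552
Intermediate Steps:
Function('S')(N) = -137
Add(Function('S')(-154), Mul(-1, -437689)) = Add(-137, Mul(-1, -437689)) = Add(-137, 437689) = 437552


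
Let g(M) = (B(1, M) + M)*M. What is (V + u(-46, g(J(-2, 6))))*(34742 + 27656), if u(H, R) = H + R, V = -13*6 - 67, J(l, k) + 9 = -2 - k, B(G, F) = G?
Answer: 5054238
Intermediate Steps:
J(l, k) = -11 - k (J(l, k) = -9 + (-2 - k) = -11 - k)
V = -145 (V = -78 - 67 = -145)
g(M) = M*(1 + M) (g(M) = (1 + M)*M = M*(1 + M))
(V + u(-46, g(J(-2, 6))))*(34742 + 27656) = (-145 + (-46 + (-11 - 1*6)*(1 + (-11 - 1*6))))*(34742 + 27656) = (-145 + (-46 + (-11 - 6)*(1 + (-11 - 6))))*62398 = (-145 + (-46 - 17*(1 - 17)))*62398 = (-145 + (-46 - 17*(-16)))*62398 = (-145 + (-46 + 272))*62398 = (-145 + 226)*62398 = 81*62398 = 5054238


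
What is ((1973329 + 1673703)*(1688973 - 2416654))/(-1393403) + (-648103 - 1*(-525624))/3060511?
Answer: 427485062729585825/224448695207 ≈ 1.9046e+6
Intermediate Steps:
((1973329 + 1673703)*(1688973 - 2416654))/(-1393403) + (-648103 - 1*(-525624))/3060511 = (3647032*(-727681))*(-1/1393403) + (-648103 + 525624)*(1/3060511) = -2653875892792*(-1/1393403) - 122479*1/3060511 = 139677678568/73337 - 122479/3060511 = 427485062729585825/224448695207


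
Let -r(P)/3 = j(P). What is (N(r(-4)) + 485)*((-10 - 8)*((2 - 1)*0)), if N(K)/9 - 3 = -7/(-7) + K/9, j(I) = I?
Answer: 0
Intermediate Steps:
r(P) = -3*P
N(K) = 36 + K (N(K) = 27 + 9*(-7/(-7) + K/9) = 27 + 9*(-7*(-⅐) + K*(⅑)) = 27 + 9*(1 + K/9) = 27 + (9 + K) = 36 + K)
(N(r(-4)) + 485)*((-10 - 8)*((2 - 1)*0)) = ((36 - 3*(-4)) + 485)*((-10 - 8)*((2 - 1)*0)) = ((36 + 12) + 485)*(-18*0) = (48 + 485)*(-18*0) = 533*0 = 0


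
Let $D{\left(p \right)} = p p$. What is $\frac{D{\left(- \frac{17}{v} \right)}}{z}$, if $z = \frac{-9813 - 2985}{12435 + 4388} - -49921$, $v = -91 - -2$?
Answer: $\frac{4861847}{6652120633385} \approx 7.3087 \cdot 10^{-7}$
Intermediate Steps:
$v = -89$ ($v = -91 + 2 = -89$)
$D{\left(p \right)} = p^{2}$
$z = \frac{839808185}{16823}$ ($z = - \frac{12798}{16823} + 49921 = \frac{839808185}{16823} \approx 49920.0$)
$\frac{D{\left(- \frac{17}{v} \right)}}{z} = \frac{\left(- \frac{17}{-89}\right)^{2}}{\frac{839808185}{16823}} = \left(\left(-17\right) \left(- \frac{1}{89}\right)\right)^{2} \cdot \frac{16823}{839808185} = \left(\frac{17}{89}\right)^{2} \cdot \frac{16823}{839808185} = \frac{289}{7921} \cdot \frac{16823}{839808185} = \frac{4861847}{6652120633385}$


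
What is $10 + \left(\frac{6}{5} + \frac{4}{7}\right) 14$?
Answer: $\frac{174}{5} \approx 34.8$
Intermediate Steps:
$10 + \left(\frac{6}{5} + \frac{4}{7}\right) 14 = 10 + \frac{62}{35} \cdot 14 = 10 + \frac{124}{5} = \frac{174}{5}$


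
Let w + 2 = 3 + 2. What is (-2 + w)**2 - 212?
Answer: -211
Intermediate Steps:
w = 3 (w = -2 + (3 + 2) = -2 + 5 = 3)
(-2 + w)**2 - 212 = (-2 + 3)**2 - 212 = 1**2 - 212 = 1 - 212 = -211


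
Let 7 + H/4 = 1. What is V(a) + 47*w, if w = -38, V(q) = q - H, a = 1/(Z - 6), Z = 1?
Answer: -8811/5 ≈ -1762.2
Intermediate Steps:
H = -24 (H = -28 + 4*1 = -28 + 4 = -24)
a = -⅕ (a = 1/(1 - 6) = 1/(-5) = -⅕ ≈ -0.20000)
V(q) = 24 + q (V(q) = q - 1*(-24) = q + 24 = 24 + q)
V(a) + 47*w = (24 - ⅕) + 47*(-38) = 119/5 - 1786 = -8811/5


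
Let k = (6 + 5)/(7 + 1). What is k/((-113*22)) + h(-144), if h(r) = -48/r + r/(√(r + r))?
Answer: 1805/5424 + 6*I*√2 ≈ 0.33278 + 8.4853*I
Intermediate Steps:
k = 11/8 ≈ 1.3750
h(r) = -48/r + √2*√r/2 (h(r) = -48/r + r/(√(2*r)) = -48/r + r/((√2*√r)) = -48/r + r*(√2/(2*√r)) = -48/r + √2*√r/2)
k/((-113*22)) + h(-144) = (11/8)/(-113*22) + (½)*(-96 + √2*(-144)^(3/2))/(-144) = (11/8)/(-2486) + (½)*(-1/144)*(-96 + √2*(-1728*I)) = -1/2486*11/8 + (½)*(-1/144)*(-96 - 1728*I*√2) = -1/1808 + (⅓ + 6*I*√2) = 1805/5424 + 6*I*√2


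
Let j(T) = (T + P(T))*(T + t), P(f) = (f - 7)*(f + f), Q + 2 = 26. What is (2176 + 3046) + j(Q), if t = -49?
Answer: -15778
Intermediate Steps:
Q = 24 (Q = -2 + 26 = 24)
P(f) = 2*f*(-7 + f) (P(f) = (-7 + f)*(2*f) = 2*f*(-7 + f))
j(T) = (-49 + T)*(T + 2*T*(-7 + T)) (j(T) = (T + 2*T*(-7 + T))*(T - 49) = (T + 2*T*(-7 + T))*(-49 + T) = (-49 + T)*(T + 2*T*(-7 + T)))
(2176 + 3046) + j(Q) = (2176 + 3046) + 24*(637 - 111*24 + 2*24²) = 5222 + 24*(637 - 2664 + 2*576) = 5222 + 24*(637 - 2664 + 1152) = 5222 + 24*(-875) = 5222 - 21000 = -15778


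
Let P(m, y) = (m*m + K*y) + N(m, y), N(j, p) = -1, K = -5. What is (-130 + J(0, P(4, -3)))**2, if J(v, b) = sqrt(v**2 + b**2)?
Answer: 10000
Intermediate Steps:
P(m, y) = -1 + m**2 - 5*y (P(m, y) = (m*m - 5*y) - 1 = (m**2 - 5*y) - 1 = -1 + m**2 - 5*y)
J(v, b) = sqrt(b**2 + v**2)
(-130 + J(0, P(4, -3)))**2 = (-130 + sqrt((-1 + 4**2 - 5*(-3))**2 + 0**2))**2 = (-130 + sqrt((-1 + 16 + 15)**2 + 0))**2 = (-130 + sqrt(30**2 + 0))**2 = (-130 + sqrt(900 + 0))**2 = (-130 + sqrt(900))**2 = (-130 + 30)**2 = (-100)**2 = 10000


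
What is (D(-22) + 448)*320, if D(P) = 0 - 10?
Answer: 140160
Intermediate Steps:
D(P) = -10
(D(-22) + 448)*320 = (-10 + 448)*320 = 438*320 = 140160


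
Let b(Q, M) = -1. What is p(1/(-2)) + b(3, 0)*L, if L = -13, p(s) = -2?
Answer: 11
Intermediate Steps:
p(1/(-2)) + b(3, 0)*L = -2 - 1*(-13) = -2 + 13 = 11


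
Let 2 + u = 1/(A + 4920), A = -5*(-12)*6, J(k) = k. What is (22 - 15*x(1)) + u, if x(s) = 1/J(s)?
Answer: 26401/5280 ≈ 5.0002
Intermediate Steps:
x(s) = 1/s
A = 360 (A = 60*6 = 360)
u = -10559/5280 (u = -2 + 1/(360 + 4920) = -2 + 1/5280 = -10559/5280 ≈ -1.9998)
(22 - 15*x(1)) + u = (22 - 15/1) - 10559/5280 = (22 - 15*1) - 10559/5280 = (22 - 15) - 10559/5280 = 7 - 10559/5280 = 26401/5280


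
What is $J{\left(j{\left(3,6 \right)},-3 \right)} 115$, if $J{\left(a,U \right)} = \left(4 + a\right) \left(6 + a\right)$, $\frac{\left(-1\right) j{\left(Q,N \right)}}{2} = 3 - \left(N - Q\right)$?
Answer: $2760$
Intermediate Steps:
$j{\left(Q,N \right)} = -6 - 2 Q + 2 N$ ($j{\left(Q,N \right)} = - 2 \left(3 - \left(N - Q\right)\right) = - 2 \left(3 + Q - N\right) = -6 - 2 Q + 2 N$)
$J{\left(j{\left(3,6 \right)},-3 \right)} 115 = \left(24 + \left(-6 - 6 + 2 \cdot 6\right)^{2} + 10 \left(-6 - 6 + 2 \cdot 6\right)\right) 115 = \left(24 + \left(-6 - 6 + 12\right)^{2} + 10 \left(-6 - 6 + 12\right)\right) 115 = \left(24 + 0^{2} + 10 \cdot 0\right) 115 = \left(24 + 0 + 0\right) 115 = 24 \cdot 115 = 2760$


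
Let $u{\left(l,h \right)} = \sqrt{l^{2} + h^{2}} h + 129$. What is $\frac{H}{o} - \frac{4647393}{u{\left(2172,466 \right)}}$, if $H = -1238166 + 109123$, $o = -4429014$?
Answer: $\frac{1212547197897736115}{4746168529934130186} - \frac{4331370276 \sqrt{1233685}}{1071608382799} \approx -4.234$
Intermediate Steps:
$u{\left(l,h \right)} = 129 + h \sqrt{h^{2} + l^{2}}$ ($u{\left(l,h \right)} = \sqrt{h^{2} + l^{2}} h + 129 = h \sqrt{h^{2} + l^{2}} + 129 = 129 + h \sqrt{h^{2} + l^{2}}$)
$H = -1129043$
$\frac{H}{o} - \frac{4647393}{u{\left(2172,466 \right)}} = - \frac{1129043}{-4429014} - \frac{4647393}{129 + 466 \sqrt{466^{2} + 2172^{2}}} = \left(-1129043\right) \left(- \frac{1}{4429014}\right) - \frac{4647393}{129 + 466 \sqrt{217156 + 4717584}} = \frac{1129043}{4429014} - \frac{4647393}{129 + 466 \sqrt{4934740}} = \frac{1129043}{4429014} - \frac{4647393}{129 + 466 \cdot 2 \sqrt{1233685}} = \frac{1129043}{4429014} - \frac{4647393}{129 + 932 \sqrt{1233685}}$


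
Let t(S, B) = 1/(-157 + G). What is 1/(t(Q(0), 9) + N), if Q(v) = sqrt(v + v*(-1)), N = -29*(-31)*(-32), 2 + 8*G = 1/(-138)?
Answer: -173605/4994269744 ≈ -3.4761e-5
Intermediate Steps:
G = -277/1104 (G = -1/4 + (1/8)/(-138) = -1/4 + (1/8)*(-1/138) = -1/4 - 1/1104 = -277/1104 ≈ -0.25091)
N = -28768 (N = 899*(-32) = -28768)
Q(v) = 0 (Q(v) = sqrt(v - v) = sqrt(0) = 0)
t(S, B) = -1104/173605 (t(S, B) = 1/(-157 - 277/1104) = 1/(-173605/1104) = -1104/173605)
1/(t(Q(0), 9) + N) = 1/(-1104/173605 - 28768) = 1/(-4994269744/173605) = -173605/4994269744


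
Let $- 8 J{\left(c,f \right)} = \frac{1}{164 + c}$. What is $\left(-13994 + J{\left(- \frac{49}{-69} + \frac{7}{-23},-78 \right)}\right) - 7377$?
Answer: $- \frac{1939461061}{90752} \approx -21371.0$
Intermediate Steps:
$J{\left(c,f \right)} = - \frac{1}{8 \left(164 + c\right)}$
$\left(-13994 + J{\left(- \frac{49}{-69} + \frac{7}{-23},-78 \right)}\right) - 7377 = \left(-13994 - \frac{1}{1312 + 8 \left(- \frac{49}{-69} + \frac{7}{-23}\right)}\right) - 7377 = \left(-13994 - \frac{1}{1312 + 8 \left(\left(-49\right) \left(- \frac{1}{69}\right) + 7 \left(- \frac{1}{23}\right)\right)}\right) - 7377 = \left(-13994 - \frac{1}{1312 + 8 \left(\frac{49}{69} - \frac{7}{23}\right)}\right) - 7377 = \left(-13994 - \frac{1}{1312 + 8 \cdot \frac{28}{69}}\right) - 7377 = \left(-13994 - \frac{1}{1312 + \frac{224}{69}}\right) - 7377 = \left(-13994 - \frac{1}{\frac{90752}{69}}\right) - 7377 = \left(-13994 - \frac{69}{90752}\right) - 7377 = - \frac{1269983557}{90752} - 7377 = - \frac{1939461061}{90752}$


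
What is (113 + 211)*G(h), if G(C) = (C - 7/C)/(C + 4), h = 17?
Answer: 30456/119 ≈ 255.93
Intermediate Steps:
G(C) = (C - 7/C)/(4 + C)
(113 + 211)*G(h) = (113 + 211)*((-7 + 17²)/(17*(4 + 17))) = 324*((1/17)*(-7 + 289)/21) = 324*((1/17)*(1/21)*282) = 324*(94/119) = 30456/119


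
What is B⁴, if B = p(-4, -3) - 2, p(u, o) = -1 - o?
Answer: 0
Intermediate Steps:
B = 0 (B = (-1 - 1*(-3)) - 2 = (-1 + 3) - 2 = 2 - 2 = 0)
B⁴ = 0⁴ = 0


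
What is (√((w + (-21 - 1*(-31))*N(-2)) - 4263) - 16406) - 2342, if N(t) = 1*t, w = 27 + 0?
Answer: -18748 + 4*I*√266 ≈ -18748.0 + 65.238*I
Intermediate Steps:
w = 27
N(t) = t
(√((w + (-21 - 1*(-31))*N(-2)) - 4263) - 16406) - 2342 = (√((27 + (-21 - 1*(-31))*(-2)) - 4263) - 16406) - 2342 = (√((27 + (-21 + 31)*(-2)) - 4263) - 16406) - 2342 = (√((27 + 10*(-2)) - 4263) - 16406) - 2342 = (√((27 - 20) - 4263) - 16406) - 2342 = (√(7 - 4263) - 16406) - 2342 = (√(-4256) - 16406) - 2342 = (4*I*√266 - 16406) - 2342 = (-16406 + 4*I*√266) - 2342 = -18748 + 4*I*√266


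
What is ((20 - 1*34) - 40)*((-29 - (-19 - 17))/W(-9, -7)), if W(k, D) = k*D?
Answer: -6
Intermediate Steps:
W(k, D) = D*k
((20 - 1*34) - 40)*((-29 - (-19 - 17))/W(-9, -7)) = ((20 - 1*34) - 40)*((-29 - (-19 - 17))/((-7*(-9)))) = ((20 - 34) - 40)*((-29 - 1*(-36))/63) = (-14 - 40)*((-29 + 36)*(1/63)) = -378/63 = -54*⅑ = -6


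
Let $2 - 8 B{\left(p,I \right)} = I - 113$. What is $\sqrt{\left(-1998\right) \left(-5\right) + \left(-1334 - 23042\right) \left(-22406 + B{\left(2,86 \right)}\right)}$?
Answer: $\sqrt{546090283} \approx 23369.0$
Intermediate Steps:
$B{\left(p,I \right)} = \frac{115}{8} - \frac{I}{8}$ ($B{\left(p,I \right)} = \frac{1}{4} - \frac{I - 113}{8} = \frac{1}{4} - \frac{-113 + I}{8} = \frac{1}{4} - \left(- \frac{113}{8} + \frac{I}{8}\right) = \frac{115}{8} - \frac{I}{8}$)
$\sqrt{\left(-1998\right) \left(-5\right) + \left(-1334 - 23042\right) \left(-22406 + B{\left(2,86 \right)}\right)} = \sqrt{\left(-1998\right) \left(-5\right) + \left(-1334 - 23042\right) \left(-22406 + \left(\frac{115}{8} - \frac{43}{4}\right)\right)} = \sqrt{9990 - 24376 \left(-22406 + \left(\frac{115}{8} - \frac{43}{4}\right)\right)} = \sqrt{9990 - 24376 \left(-22406 + \frac{29}{8}\right)} = \sqrt{9990 - -546080293} = \sqrt{9990 + 546080293} = \sqrt{546090283}$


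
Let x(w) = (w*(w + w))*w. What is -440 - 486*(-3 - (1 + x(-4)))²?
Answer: -7473176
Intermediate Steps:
x(w) = 2*w³ (x(w) = (w*(2*w))*w = (2*w²)*w = 2*w³)
-440 - 486*(-3 - (1 + x(-4)))² = -440 - 486*(-3 - (1 + 2*(-4)³))² = -440 - 486*(-3 - (1 + 2*(-64)))² = -440 - 486*(-3 - (1 - 128))² = -440 - 486*(-3 - 1*(-127))² = -440 - 486*(-3 + 127)² = -440 - 486*124² = -440 - 486*15376 = -440 - 7472736 = -7473176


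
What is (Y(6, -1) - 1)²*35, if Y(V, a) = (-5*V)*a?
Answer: 29435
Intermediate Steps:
Y(V, a) = -5*V*a
(Y(6, -1) - 1)²*35 = (-5*6*(-1) - 1)²*35 = (30 - 1)²*35 = 29²*35 = 841*35 = 29435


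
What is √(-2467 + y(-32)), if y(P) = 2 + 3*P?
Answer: I*√2561 ≈ 50.606*I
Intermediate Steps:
√(-2467 + y(-32)) = √(-2467 + (2 + 3*(-32))) = √(-2467 + (2 - 96)) = √(-2467 - 94) = √(-2561) = I*√2561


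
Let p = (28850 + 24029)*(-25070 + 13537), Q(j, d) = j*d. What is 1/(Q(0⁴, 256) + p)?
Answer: -1/609853507 ≈ -1.6397e-9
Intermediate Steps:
Q(j, d) = d*j
p = -609853507 (p = 52879*(-11533) = -609853507)
1/(Q(0⁴, 256) + p) = 1/(256*0⁴ - 609853507) = 1/(256*0 - 609853507) = 1/(0 - 609853507) = 1/(-609853507) = -1/609853507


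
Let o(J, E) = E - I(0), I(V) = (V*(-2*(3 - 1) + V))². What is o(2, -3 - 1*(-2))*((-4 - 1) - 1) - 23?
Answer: -17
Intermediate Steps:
I(V) = V²*(-4 + V)² (I(V) = (V*(-2*2 + V))² = (V*(-4 + V))² = V²*(-4 + V)²)
o(J, E) = E (o(J, E) = E - 0²*(-4 + 0)² = E - 0*(-4)² = E - 0*16 = E - 1*0 = E + 0 = E)
o(2, -3 - 1*(-2))*((-4 - 1) - 1) - 23 = (-3 - 1*(-2))*((-4 - 1) - 1) - 23 = (-3 + 2)*(-5 - 1) - 23 = -1*(-6) - 23 = 6 - 23 = -17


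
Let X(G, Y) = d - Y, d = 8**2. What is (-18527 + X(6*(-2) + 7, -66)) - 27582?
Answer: -45979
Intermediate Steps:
d = 64
X(G, Y) = 64 - Y
(-18527 + X(6*(-2) + 7, -66)) - 27582 = (-18527 + (64 - 1*(-66))) - 27582 = (-18527 + (64 + 66)) - 27582 = (-18527 + 130) - 27582 = -18397 - 27582 = -45979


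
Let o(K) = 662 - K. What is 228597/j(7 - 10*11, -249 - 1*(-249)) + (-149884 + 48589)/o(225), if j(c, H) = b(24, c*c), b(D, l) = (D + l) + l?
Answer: -107990079/488566 ≈ -221.03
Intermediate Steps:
b(D, l) = D + 2*l
j(c, H) = 24 + 2*c**2 (j(c, H) = 24 + 2*(c*c) = 24 + 2*c**2)
228597/j(7 - 10*11, -249 - 1*(-249)) + (-149884 + 48589)/o(225) = 228597/(24 + 2*(7 - 10*11)**2) + (-149884 + 48589)/(662 - 1*225) = 228597/(24 + 2*(7 - 110)**2) - 101295/(662 - 225) = 228597/(24 + 2*(-103)**2) - 101295/437 = 228597/(24 + 2*10609) - 101295*1/437 = 228597/(24 + 21218) - 101295/437 = 228597/21242 - 101295/437 = -107990079/488566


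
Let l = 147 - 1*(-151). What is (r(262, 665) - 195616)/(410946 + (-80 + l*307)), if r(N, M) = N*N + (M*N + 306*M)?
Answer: 62687/125588 ≈ 0.49915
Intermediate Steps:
l = 298 (l = 147 + 151 = 298)
r(N, M) = N² + 306*M + M*N (r(N, M) = N² + (306*M + M*N) = N² + 306*M + M*N)
(r(262, 665) - 195616)/(410946 + (-80 + l*307)) = ((262² + 306*665 + 665*262) - 195616)/(410946 + (-80 + 298*307)) = ((68644 + 203490 + 174230) - 195616)/(410946 + (-80 + 91486)) = (446364 - 195616)/(410946 + 91406) = 250748/502352 = 250748*(1/502352) = 62687/125588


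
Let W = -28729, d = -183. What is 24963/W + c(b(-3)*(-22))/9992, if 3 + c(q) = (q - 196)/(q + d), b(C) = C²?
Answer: -95054460797/109369924008 ≈ -0.86911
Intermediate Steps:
c(q) = -3 + (-196 + q)/(-183 + q) (c(q) = -3 + (q - 196)/(q - 183) = -3 + (-196 + q)/(-183 + q))
24963/W + c(b(-3)*(-22))/9992 = 24963/(-28729) + ((353 - 2*(-3)²*(-22))/(-183 + (-3)²*(-22)))/9992 = 24963*(-1/28729) + ((353 - 18*(-22))/(-183 + 9*(-22)))*(1/9992) = -24963/28729 + ((353 - 2*(-198))/(-183 - 198))*(1/9992) = -24963/28729 + ((353 + 396)/(-381))*(1/9992) = -24963/28729 - 1/381*749*(1/9992) = -24963/28729 - 749/381*1/9992 = -24963/28729 - 749/3806952 = -95054460797/109369924008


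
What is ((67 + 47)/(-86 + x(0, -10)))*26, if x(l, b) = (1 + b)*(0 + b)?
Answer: 741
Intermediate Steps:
x(l, b) = b*(1 + b) (x(l, b) = (1 + b)*b = b*(1 + b))
((67 + 47)/(-86 + x(0, -10)))*26 = ((67 + 47)/(-86 - 10*(1 - 10)))*26 = (114/(-86 - 10*(-9)))*26 = (114/(-86 + 90))*26 = (114/4)*26 = (114*(1/4))*26 = (57/2)*26 = 741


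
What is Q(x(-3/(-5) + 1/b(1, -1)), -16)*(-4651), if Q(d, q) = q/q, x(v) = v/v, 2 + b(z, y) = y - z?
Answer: -4651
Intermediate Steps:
b(z, y) = -2 + y - z (b(z, y) = -2 + (y - z) = -2 + y - z)
x(v) = 1
Q(d, q) = 1
Q(x(-3/(-5) + 1/b(1, -1)), -16)*(-4651) = 1*(-4651) = -4651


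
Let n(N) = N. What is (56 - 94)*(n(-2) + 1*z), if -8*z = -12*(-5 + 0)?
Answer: 361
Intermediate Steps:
z = -15/2 (z = -(-3)*4*(-5 + 0)/8 = -(-3)*4*(-5)/8 = -(-3)*(-20)/8 = -⅛*60 = -15/2 ≈ -7.5000)
(56 - 94)*(n(-2) + 1*z) = (56 - 94)*(-2 + 1*(-15/2)) = -38*(-2 - 15/2) = -38*(-19/2) = 361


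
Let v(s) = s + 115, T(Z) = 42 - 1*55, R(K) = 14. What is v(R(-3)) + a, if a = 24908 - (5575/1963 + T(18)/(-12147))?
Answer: 596928528713/23844561 ≈ 25034.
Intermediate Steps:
T(Z) = -13 (T(Z) = 42 - 55 = -13)
a = 593852580344/23844561 (a = 24908 - (5575/1963 - 13/(-12147)) = 24908 - (5575*(1/1963) - 13*(-1/12147)) = 24908 - (5575/1963 + 13/12147) = 24908 - 1*67745044/23844561 = 24908 - 67745044/23844561 = 593852580344/23844561 ≈ 24905.)
v(s) = 115 + s
v(R(-3)) + a = (115 + 14) + 593852580344/23844561 = 129 + 593852580344/23844561 = 596928528713/23844561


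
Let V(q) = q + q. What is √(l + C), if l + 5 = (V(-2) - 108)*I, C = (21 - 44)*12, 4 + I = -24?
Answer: √2855 ≈ 53.432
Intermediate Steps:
V(q) = 2*q
I = -28 (I = -4 - 24 = -28)
C = -276 (C = -23*12 = -276)
l = 3131 (l = -5 + (2*(-2) - 108)*(-28) = -5 + (-4 - 108)*(-28) = -5 - 112*(-28) = -5 + 3136 = 3131)
√(l + C) = √(3131 - 276) = √2855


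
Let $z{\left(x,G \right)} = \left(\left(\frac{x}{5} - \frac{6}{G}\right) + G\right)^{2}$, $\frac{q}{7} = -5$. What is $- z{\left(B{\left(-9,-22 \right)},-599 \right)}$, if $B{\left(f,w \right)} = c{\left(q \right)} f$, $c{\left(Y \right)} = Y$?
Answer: $- \frac{103078239364}{358801} \approx -2.8729 \cdot 10^{5}$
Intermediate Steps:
$q = -35$ ($q = 7 \left(-5\right) = -35$)
$B{\left(f,w \right)} = - 35 f$
$z{\left(x,G \right)} = \left(G - \frac{6}{G} + \frac{x}{5}\right)^{2}$ ($z{\left(x,G \right)} = \left(\left(x \frac{1}{5} - \frac{6}{G}\right) + G\right)^{2} = \left(\left(\frac{x}{5} - \frac{6}{G}\right) + G\right)^{2} = \left(\left(- \frac{6}{G} + \frac{x}{5}\right) + G\right)^{2} = \left(G - \frac{6}{G} + \frac{x}{5}\right)^{2}$)
$- z{\left(B{\left(-9,-22 \right)},-599 \right)} = - \frac{\left(-30 + 5 \left(-599\right)^{2} - 599 \left(\left(-35\right) \left(-9\right)\right)\right)^{2}}{25 \cdot 358801} = - \frac{\left(-30 + 5 \cdot 358801 - 188685\right)^{2}}{25 \cdot 358801} = - \frac{\left(-30 + 1794005 - 188685\right)^{2}}{25 \cdot 358801} = - \frac{1605290^{2}}{25 \cdot 358801} = - \frac{2576955984100}{25 \cdot 358801} = \left(-1\right) \frac{103078239364}{358801} = - \frac{103078239364}{358801}$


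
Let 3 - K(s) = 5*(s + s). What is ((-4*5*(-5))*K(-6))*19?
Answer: 119700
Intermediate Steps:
K(s) = 3 - 10*s (K(s) = 3 - 5*(s + s) = 3 - 5*2*s = 3 - 10*s)
((-4*5*(-5))*K(-6))*19 = ((-4*5*(-5))*(3 - 10*(-6)))*19 = ((-20*(-5))*(3 + 60))*19 = (100*63)*19 = 6300*19 = 119700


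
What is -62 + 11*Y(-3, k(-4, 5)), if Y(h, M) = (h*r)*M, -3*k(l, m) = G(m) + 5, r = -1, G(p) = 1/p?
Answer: -596/5 ≈ -119.20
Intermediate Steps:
G(p) = 1/p
k(l, m) = -5/3 - 1/(3*m) (k(l, m) = -(1/m + 5)/3 = -(5 + 1/m)/3 = -5/3 - 1/(3*m))
Y(h, M) = -M*h (Y(h, M) = (h*(-1))*M = (-h)*M = -M*h)
-62 + 11*Y(-3, k(-4, 5)) = -62 + 11*(-1*(1/3)*(-1 - 5*5)/5*(-3)) = -62 + 11*(-1*(1/3)*(1/5)*(-1 - 25)*(-3)) = -62 + 11*(-1*(1/3)*(1/5)*(-26)*(-3)) = -62 + 11*(-1*(-26/15)*(-3)) = -62 + 11*(-26/5) = -62 - 286/5 = -596/5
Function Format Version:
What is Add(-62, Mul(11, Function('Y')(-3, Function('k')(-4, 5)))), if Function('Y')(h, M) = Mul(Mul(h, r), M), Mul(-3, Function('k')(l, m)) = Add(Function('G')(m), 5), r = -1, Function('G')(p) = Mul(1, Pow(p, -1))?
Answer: Rational(-596, 5) ≈ -119.20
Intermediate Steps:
Function('G')(p) = Pow(p, -1)
Function('k')(l, m) = Add(Rational(-5, 3), Mul(Rational(-1, 3), Pow(m, -1))) (Function('k')(l, m) = Mul(Rational(-1, 3), Add(Pow(m, -1), 5)) = Mul(Rational(-1, 3), Add(5, Pow(m, -1))) = Add(Rational(-5, 3), Mul(Rational(-1, 3), Pow(m, -1))))
Function('Y')(h, M) = Mul(-1, M, h) (Function('Y')(h, M) = Mul(Mul(h, -1), M) = Mul(Mul(-1, h), M) = Mul(-1, M, h))
Add(-62, Mul(11, Function('Y')(-3, Function('k')(-4, 5)))) = Add(-62, Mul(11, Mul(-1, Mul(Rational(1, 3), Pow(5, -1), Add(-1, Mul(-5, 5))), -3))) = Add(-62, Mul(11, Mul(-1, Mul(Rational(1, 3), Rational(1, 5), Add(-1, -25)), -3))) = Add(-62, Mul(11, Mul(-1, Mul(Rational(1, 3), Rational(1, 5), -26), -3))) = Add(-62, Mul(11, Mul(-1, Rational(-26, 15), -3))) = Add(-62, Mul(11, Rational(-26, 5))) = Add(-62, Rational(-286, 5)) = Rational(-596, 5)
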